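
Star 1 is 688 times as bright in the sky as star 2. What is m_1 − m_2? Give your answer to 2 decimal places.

m_1 − m_2 ≈ -7.09

Pogson: Δm = −2.5 log₁₀(ratio) = −2.5 log₁₀(688) = −2.5 × 2.8376 = -7.094
Star 1 is brighter, so it has the smaller magnitude: the difference is negative.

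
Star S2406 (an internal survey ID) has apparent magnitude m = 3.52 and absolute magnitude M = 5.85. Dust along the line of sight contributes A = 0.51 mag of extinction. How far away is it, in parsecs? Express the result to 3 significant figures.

m − M = 5 log₁₀(d/10 pc) + A  ⇒  3.52 − (5.85) − 0.51 = 5 log₁₀(d/10)
-2.840 = 5 log₁₀(d/10)
log₁₀ d = (m − M − A)/5 + 1 = 0.4320
d = 10^0.4320 = 2.704 pc

d ≈ 2.70 pc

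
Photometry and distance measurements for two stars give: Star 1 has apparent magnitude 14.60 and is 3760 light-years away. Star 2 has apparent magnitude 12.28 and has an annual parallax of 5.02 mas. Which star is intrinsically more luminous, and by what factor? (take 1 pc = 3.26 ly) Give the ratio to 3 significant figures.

Star 1 is more luminous, by a factor of 3.96.

Star 1: d = 3760 ly / 3.26 = 1153 pc
Star 1: M = m − 5 log₁₀ d + 5 = 14.60 − 5·3.0620 + 5 = 4.290
Star 2: p = 5.02 mas = 5.02×10^-3″ → d = 1/p = 199.2 pc
Star 2: M = m − 5 log₁₀ d + 5 = 12.28 − 5·2.2993 + 5 = 5.784
ΔM = M_1 − M_2 = 4.290 − (5.784) = -1.493; smaller M is more luminous → Star 1.
L ratio = 10^(0.4 |ΔM|) = 10^0.597 = 3.957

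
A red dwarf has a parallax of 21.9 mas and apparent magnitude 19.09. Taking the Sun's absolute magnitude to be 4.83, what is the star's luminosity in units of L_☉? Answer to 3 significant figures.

d = 1/p = 1000/21.9 mas = 45.66 pc
M = m − 5 log₁₀ d + 5 = 19.09 − 5·1.6596 + 5 = 15.792
M − M_☉ = 15.792 − 4.83 = 10.962
L/L_☉ = 10^(−0.4 × 10.962) = 4.122×10^-5

L/L_☉ ≈ 4.12×10^-5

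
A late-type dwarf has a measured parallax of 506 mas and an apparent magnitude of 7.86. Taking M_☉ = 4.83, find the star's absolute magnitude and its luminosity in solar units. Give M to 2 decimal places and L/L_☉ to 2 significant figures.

d = 1/p = 1000/506 mas = 1.976 pc
M = m − 5 log₁₀ d + 5 = 7.86 − 5·0.2958 + 5 = 11.381
M − M_☉ = 11.381 − 4.83 = 6.551
L/L_☉ = 10^(−0.4 × 6.551) = 2.397×10^-3

M ≈ 11.38; L/L_☉ ≈ 2.4×10^-3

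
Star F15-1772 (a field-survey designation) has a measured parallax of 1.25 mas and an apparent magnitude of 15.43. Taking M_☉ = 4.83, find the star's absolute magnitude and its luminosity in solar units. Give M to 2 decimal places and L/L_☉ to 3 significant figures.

M ≈ 5.91; L/L_☉ ≈ 0.368

d = 1/p = 1000/1.25 mas = 800.0 pc
M = m − 5 log₁₀ d + 5 = 15.43 − 5·2.9031 + 5 = 5.915
M − M_☉ = 5.915 − 4.83 = 1.085
L/L_☉ = 10^(−0.4 × 1.085) = 0.3683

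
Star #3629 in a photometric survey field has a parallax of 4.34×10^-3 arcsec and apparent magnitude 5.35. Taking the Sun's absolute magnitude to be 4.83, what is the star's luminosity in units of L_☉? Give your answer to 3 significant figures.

d = 1/p = 1/4.34×10^-3″ = 230.4 pc
M = m − 5 log₁₀ d + 5 = 5.35 − 5·2.3625 + 5 = -1.463
M − M_☉ = -1.463 − 4.83 = -6.293
L/L_☉ = 10^(−0.4 × -6.293) = 328.9

L/L_☉ ≈ 329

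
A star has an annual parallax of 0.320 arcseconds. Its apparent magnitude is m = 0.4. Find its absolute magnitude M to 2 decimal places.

M ≈ 2.93

d = 1/p = 1/0.320″ = 3.125 pc
5 log₁₀(d/10 pc) = 5 log₁₀(3.125) − 5 = -2.526
M = m − 5 log₁₀(d/10) = 0.4 + 2.526 = 2.926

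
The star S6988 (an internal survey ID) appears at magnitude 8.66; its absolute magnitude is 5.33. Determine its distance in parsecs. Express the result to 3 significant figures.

Distance modulus: m − M = 8.66 − (5.33) = 3.330
m − M = 5 log₁₀ d − 5
log₁₀ d = (m − M)/5 + 1 = 1.6660
d = 10^1.6660 = 46.34 pc

d ≈ 46.3 pc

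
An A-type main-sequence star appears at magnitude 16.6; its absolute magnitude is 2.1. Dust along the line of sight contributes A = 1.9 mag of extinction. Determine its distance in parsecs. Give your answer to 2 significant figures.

d ≈ 3300 pc

m − M = 5 log₁₀(d/10 pc) + A  ⇒  16.6 − (2.1) − 1.9 = 5 log₁₀(d/10)
12.600 = 5 log₁₀(d/10)
log₁₀ d = (m − M − A)/5 + 1 = 3.5200
d = 10^3.5200 = 3311 pc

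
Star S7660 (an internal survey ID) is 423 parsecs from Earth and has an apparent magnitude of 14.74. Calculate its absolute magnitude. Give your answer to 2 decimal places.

M ≈ 6.61

5 log₁₀(d/10 pc) = 5 log₁₀(423.0) − 5 = 8.132
M = m − 5 log₁₀(d/10) = 14.74 − 8.132 = 6.608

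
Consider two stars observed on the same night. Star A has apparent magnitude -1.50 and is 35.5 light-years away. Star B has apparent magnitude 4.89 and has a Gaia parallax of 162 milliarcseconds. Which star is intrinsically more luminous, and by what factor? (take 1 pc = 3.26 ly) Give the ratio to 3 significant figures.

Star A is more luminous, by a factor of 1120.

Star A: d = 35.5 ly / 3.26 = 10.89 pc
Star A: M = m − 5 log₁₀ d + 5 = -1.50 − 5·1.0370 + 5 = -1.685
Star B: p = 162 mas = 0.162″ → d = 1/p = 6.173 pc
Star B: M = m − 5 log₁₀ d + 5 = 4.89 − 5·0.7905 + 5 = 5.938
ΔM = M_A − M_B = -1.685 − (5.938) = -7.623; smaller M is more luminous → Star A.
L ratio = 10^(0.4 |ΔM|) = 10^3.049 = 1120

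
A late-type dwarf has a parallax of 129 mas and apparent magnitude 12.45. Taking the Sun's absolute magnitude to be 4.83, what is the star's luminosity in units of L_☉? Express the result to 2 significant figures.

d = 1/p = 1000/129 mas = 7.752 pc
M = m − 5 log₁₀ d + 5 = 12.45 − 5·0.8894 + 5 = 13.003
M − M_☉ = 13.003 − 4.83 = 8.173
L/L_☉ = 10^(−0.4 × 8.173) = 5.380×10^-4

L/L_☉ ≈ 5.4×10^-4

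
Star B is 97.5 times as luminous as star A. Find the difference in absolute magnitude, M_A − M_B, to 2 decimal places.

M_A − M_B ≈ 4.97

Pogson: ΔM = −2.5 log₁₀(ratio) = −2.5 log₁₀(97.5) = −2.5 × 1.9890 = -4.973
Star B is brighter so has the smaller magnitude: M_A − M_B is positive.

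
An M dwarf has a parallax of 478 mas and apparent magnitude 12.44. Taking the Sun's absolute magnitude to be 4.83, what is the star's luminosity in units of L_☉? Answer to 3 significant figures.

d = 1/p = 1000/478 mas = 2.092 pc
M = m − 5 log₁₀ d + 5 = 12.44 − 5·0.3206 + 5 = 15.837
M − M_☉ = 15.837 − 4.83 = 11.007
L/L_☉ = 10^(−0.4 × 11.007) = 3.955×10^-5

L/L_☉ ≈ 3.95×10^-5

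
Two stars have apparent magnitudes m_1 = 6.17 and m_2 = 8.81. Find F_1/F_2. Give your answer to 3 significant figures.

F_1/F_2 ≈ 11.4

Magnitude difference = -2.64
Flux ratio = 10^(−0.4 Δm) = 10^(−0.4 × -2.64) = 10^1.056 = 11.38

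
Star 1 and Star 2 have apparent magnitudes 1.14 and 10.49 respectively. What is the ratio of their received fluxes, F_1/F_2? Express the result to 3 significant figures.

F_1/F_2 ≈ 5500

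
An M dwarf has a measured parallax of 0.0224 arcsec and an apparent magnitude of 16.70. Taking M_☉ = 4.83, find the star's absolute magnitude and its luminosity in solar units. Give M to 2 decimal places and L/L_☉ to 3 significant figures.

M ≈ 13.45; L/L_☉ ≈ 3.56×10^-4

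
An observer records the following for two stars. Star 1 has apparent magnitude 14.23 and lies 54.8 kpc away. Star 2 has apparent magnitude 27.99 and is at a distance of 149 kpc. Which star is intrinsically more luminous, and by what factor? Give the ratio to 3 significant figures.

Star 1 is more luminous, by a factor of 43200.

Star 1: d = 54.8 kpc = 54800 pc
Star 1: M = m − 5 log₁₀ d + 5 = 14.23 − 5·4.7388 + 5 = -4.464
Star 2: d = 149 kpc = 149000 pc
Star 2: M = m − 5 log₁₀ d + 5 = 27.99 − 5·5.1732 + 5 = 7.124
ΔM = M_1 − M_2 = -4.464 − (7.124) = -11.588; smaller M is more luminous → Star 1.
L ratio = 10^(0.4 |ΔM|) = 10^4.635 = 43170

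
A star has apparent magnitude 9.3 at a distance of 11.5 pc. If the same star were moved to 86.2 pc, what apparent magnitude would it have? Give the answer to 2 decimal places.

Flux ∝ 1/d², so Δm = 5 log₁₀(d₂/d₁) = 5 log₁₀(86.2/11.5) = 4.374
m₂ = m₁ + Δm = 9.3 + (4.374) = 13.674

m ≈ 13.67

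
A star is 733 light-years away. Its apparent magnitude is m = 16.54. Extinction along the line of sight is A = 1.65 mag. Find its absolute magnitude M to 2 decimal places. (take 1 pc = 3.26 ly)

M ≈ 8.13

d = 733 ly / 3.26 = 224.8 pc
5 log₁₀(d/10 pc) = 5 log₁₀(224.8) − 5 = 6.759
M = m − 5 log₁₀(d/10) − A = 16.54 − 6.759 − 1.65 = 8.131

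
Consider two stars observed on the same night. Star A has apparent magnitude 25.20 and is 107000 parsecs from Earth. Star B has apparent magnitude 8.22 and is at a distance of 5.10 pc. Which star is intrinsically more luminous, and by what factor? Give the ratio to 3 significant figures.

Star A: M = m − 5 log₁₀ d + 5 = 25.20 − 5·5.0294 + 5 = 5.053
Star B: M = m − 5 log₁₀ d + 5 = 8.22 − 5·0.7076 + 5 = 9.682
ΔM = M_A − M_B = 5.053 − (9.682) = -4.629; smaller M is more luminous → Star A.
L ratio = 10^(0.4 |ΔM|) = 10^1.852 = 71.06

Star A is more luminous, by a factor of 71.1.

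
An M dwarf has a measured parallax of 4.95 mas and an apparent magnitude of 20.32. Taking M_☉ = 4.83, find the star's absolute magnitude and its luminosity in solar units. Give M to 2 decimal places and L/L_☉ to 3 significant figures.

M ≈ 13.79; L/L_☉ ≈ 2.60×10^-4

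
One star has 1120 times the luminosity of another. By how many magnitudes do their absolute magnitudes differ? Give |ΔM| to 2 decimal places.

Pogson: ΔM = −2.5 log₁₀(ratio) = −2.5 log₁₀(1120) = −2.5 × 3.0492 = -7.623

|ΔM| ≈ 7.62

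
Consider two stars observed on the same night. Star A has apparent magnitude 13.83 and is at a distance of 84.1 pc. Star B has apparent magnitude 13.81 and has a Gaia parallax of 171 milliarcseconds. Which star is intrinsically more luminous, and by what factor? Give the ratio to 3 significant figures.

Star A is more luminous, by a factor of 203.

Star A: M = m − 5 log₁₀ d + 5 = 13.83 − 5·1.9248 + 5 = 9.206
Star B: p = 171 mas = 0.171″ → d = 1/p = 5.848 pc
Star B: M = m − 5 log₁₀ d + 5 = 13.81 − 5·0.7670 + 5 = 14.975
ΔM = M_A − M_B = 9.206 − (14.975) = -5.769; smaller M is more luminous → Star A.
L ratio = 10^(0.4 |ΔM|) = 10^2.308 = 203.0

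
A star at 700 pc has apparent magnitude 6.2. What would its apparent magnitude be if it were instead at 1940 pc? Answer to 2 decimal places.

m ≈ 8.41

Flux ∝ 1/d², so Δm = 5 log₁₀(d₂/d₁) = 5 log₁₀(1940/700) = 2.214
m₂ = m₁ + Δm = 6.2 + (2.214) = 8.414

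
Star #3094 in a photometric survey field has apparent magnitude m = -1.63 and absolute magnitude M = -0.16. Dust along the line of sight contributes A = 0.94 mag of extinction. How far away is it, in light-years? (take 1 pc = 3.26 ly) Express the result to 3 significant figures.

d ≈ 10.7 ly

m − M = 5 log₁₀(d/10 pc) + A  ⇒  -1.63 − (-0.16) − 0.94 = 5 log₁₀(d/10)
-2.410 = 5 log₁₀(d/10)
log₁₀ d = (m − M − A)/5 + 1 = 0.5180
d = 10^0.5180 = 3.296 pc
= 10.75 ly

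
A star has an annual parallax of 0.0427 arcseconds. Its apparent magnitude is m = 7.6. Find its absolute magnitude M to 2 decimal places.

d = 1/p = 1/0.0427″ = 23.42 pc
5 log₁₀(d/10 pc) = 5 log₁₀(23.42) − 5 = 1.848
M = m − 5 log₁₀(d/10) = 7.6 − 1.848 = 5.752

M ≈ 5.75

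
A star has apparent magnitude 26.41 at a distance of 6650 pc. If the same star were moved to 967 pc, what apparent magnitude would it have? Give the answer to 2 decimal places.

m ≈ 22.22

Flux ∝ 1/d², so Δm = 5 log₁₀(d₂/d₁) = 5 log₁₀(967/6650) = -4.187
m₂ = m₁ + Δm = 26.41 + (-4.187) = 22.223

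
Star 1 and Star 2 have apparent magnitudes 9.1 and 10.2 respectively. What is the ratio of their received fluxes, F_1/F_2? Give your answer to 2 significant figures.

F_1/F_2 ≈ 2.8

Δm = 9.1 − (10.2) = -1.1
Flux ratio = 10^(−0.4 Δm) = 10^(−0.4 × -1.1) = 10^0.440 = 2.754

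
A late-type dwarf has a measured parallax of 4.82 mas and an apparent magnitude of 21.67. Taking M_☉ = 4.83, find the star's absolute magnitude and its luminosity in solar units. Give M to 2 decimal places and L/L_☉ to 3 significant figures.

d = 1/p = 1000/4.82 mas = 207.5 pc
M = m − 5 log₁₀ d + 5 = 21.67 − 5·2.3170 + 5 = 15.085
M − M_☉ = 15.085 − 4.83 = 10.255
L/L_☉ = 10^(−0.4 × 10.255) = 7.905×10^-5

M ≈ 15.09; L/L_☉ ≈ 7.91×10^-5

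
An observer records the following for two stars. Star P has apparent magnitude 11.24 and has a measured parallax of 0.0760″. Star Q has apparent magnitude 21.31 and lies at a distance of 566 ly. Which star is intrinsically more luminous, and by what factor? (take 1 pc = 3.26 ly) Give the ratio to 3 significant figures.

Star P: d = 1/p = 1/0.0760″ = 13.16 pc
Star P: M = m − 5 log₁₀ d + 5 = 11.24 − 5·1.1192 + 5 = 10.644
Star Q: d = 566 ly / 3.26 = 173.6 pc
Star Q: M = m − 5 log₁₀ d + 5 = 21.31 − 5·2.2396 + 5 = 15.112
ΔM = M_P − M_Q = 10.644 − (15.112) = -4.468; smaller M is more luminous → Star P.
L ratio = 10^(0.4 |ΔM|) = 10^1.787 = 61.26

Star P is more luminous, by a factor of 61.3.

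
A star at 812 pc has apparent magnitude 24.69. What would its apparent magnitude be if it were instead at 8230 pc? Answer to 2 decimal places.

m ≈ 29.72

Flux ∝ 1/d², so Δm = 5 log₁₀(d₂/d₁) = 5 log₁₀(8230/812) = 5.029
m₂ = m₁ + Δm = 24.69 + (5.029) = 29.719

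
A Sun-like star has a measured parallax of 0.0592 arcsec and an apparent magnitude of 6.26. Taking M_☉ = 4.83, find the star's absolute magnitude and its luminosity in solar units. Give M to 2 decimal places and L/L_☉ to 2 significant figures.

d = 1/p = 1/0.0592″ = 16.89 pc
M = m − 5 log₁₀ d + 5 = 6.26 − 5·1.2277 + 5 = 5.122
M − M_☉ = 5.122 − 4.83 = 0.292
L/L_☉ = 10^(−0.4 × 0.292) = 0.7645

M ≈ 5.12; L/L_☉ ≈ 0.76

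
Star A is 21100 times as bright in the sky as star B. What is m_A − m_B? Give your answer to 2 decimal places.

Pogson: Δm = −2.5 log₁₀(ratio) = −2.5 log₁₀(21100) = −2.5 × 4.3243 = -10.811
Star A is brighter, so it has the smaller magnitude: the difference is negative.

m_A − m_B ≈ -10.81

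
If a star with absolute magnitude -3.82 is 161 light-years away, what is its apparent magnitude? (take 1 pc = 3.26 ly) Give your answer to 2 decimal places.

m ≈ -0.35

d = 161 ly / 3.26 = 49.39 pc
m = M + 5 log₁₀ d − 5 = -3.82 + 5·1.6936 − 5 = -0.352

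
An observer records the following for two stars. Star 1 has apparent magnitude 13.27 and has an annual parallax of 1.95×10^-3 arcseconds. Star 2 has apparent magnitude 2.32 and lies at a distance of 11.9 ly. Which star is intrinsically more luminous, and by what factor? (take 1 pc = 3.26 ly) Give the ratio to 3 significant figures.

Star 1: d = 1/p = 1/1.95×10^-3″ = 512.8 pc
Star 1: M = m − 5 log₁₀ d + 5 = 13.27 − 5·2.7100 + 5 = 4.720
Star 2: d = 11.9 ly / 3.26 = 3.650 pc
Star 2: M = m − 5 log₁₀ d + 5 = 2.32 − 5·0.5623 + 5 = 4.508
ΔM = M_1 − M_2 = 4.720 − (4.508) = 0.212; smaller M is more luminous → Star 2.
L ratio = 10^(0.4 |ΔM|) = 10^0.085 = 1.215

Star 2 is more luminous, by a factor of 1.22.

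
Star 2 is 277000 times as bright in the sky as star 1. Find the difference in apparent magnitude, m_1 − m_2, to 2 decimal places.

m_1 − m_2 ≈ 13.61

Pogson: Δm = −2.5 log₁₀(ratio) = −2.5 log₁₀(277000) = −2.5 × 5.4425 = -13.606
Star 2 is brighter so has the smaller magnitude: m_1 − m_2 is positive.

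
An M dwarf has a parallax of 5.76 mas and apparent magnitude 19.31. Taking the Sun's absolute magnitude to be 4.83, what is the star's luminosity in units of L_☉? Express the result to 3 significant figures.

L/L_☉ ≈ 4.87×10^-4

d = 1/p = 1000/5.76 mas = 173.6 pc
M = m − 5 log₁₀ d + 5 = 19.31 − 5·2.2396 + 5 = 13.112
M − M_☉ = 13.112 − 4.83 = 8.282
L/L_☉ = 10^(−0.4 × 8.282) = 4.866×10^-4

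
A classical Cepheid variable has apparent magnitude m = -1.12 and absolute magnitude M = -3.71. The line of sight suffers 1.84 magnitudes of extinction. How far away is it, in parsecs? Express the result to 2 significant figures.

m − M = 5 log₁₀(d/10 pc) + A  ⇒  -1.12 − (-3.71) − 1.84 = 5 log₁₀(d/10)
0.750 = 5 log₁₀(d/10)
log₁₀ d = (m − M − A)/5 + 1 = 1.1500
d = 10^1.1500 = 14.13 pc

d ≈ 14 pc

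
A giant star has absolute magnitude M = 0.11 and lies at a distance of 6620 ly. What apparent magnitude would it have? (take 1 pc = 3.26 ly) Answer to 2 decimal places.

d = 6620 ly / 3.26 = 2031 pc
m = M + 5 log₁₀ d − 5 = 0.11 + 5·3.3076 − 5 = 11.648

m ≈ 11.65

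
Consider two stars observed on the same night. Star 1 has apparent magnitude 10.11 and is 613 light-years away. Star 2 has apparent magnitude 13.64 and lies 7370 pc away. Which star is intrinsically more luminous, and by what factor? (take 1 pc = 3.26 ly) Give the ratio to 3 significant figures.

Star 2 is more luminous, by a factor of 59.5.

Star 1: d = 613 ly / 3.26 = 188.0 pc
Star 1: M = m − 5 log₁₀ d + 5 = 10.11 − 5·2.2742 + 5 = 3.739
Star 2: M = m − 5 log₁₀ d + 5 = 13.64 − 5·3.8675 + 5 = -0.697
ΔM = M_1 − M_2 = 3.739 − (-0.697) = 4.436; smaller M is more luminous → Star 2.
L ratio = 10^(0.4 |ΔM|) = 10^1.774 = 59.49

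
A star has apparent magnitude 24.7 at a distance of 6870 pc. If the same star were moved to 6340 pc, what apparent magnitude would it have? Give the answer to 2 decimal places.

Flux ∝ 1/d², so Δm = 5 log₁₀(d₂/d₁) = 5 log₁₀(6340/6870) = -0.174
m₂ = m₁ + Δm = 24.7 + (-0.174) = 24.526

m ≈ 24.53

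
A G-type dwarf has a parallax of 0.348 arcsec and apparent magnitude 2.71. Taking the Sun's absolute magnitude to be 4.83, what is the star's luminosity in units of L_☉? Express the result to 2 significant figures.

L/L_☉ ≈ 0.58

d = 1/p = 1/0.348″ = 2.874 pc
M = m − 5 log₁₀ d + 5 = 2.71 − 5·0.4584 + 5 = 5.418
M − M_☉ = 5.418 − 4.83 = 0.588
L/L_☉ = 10^(−0.4 × 0.588) = 0.5819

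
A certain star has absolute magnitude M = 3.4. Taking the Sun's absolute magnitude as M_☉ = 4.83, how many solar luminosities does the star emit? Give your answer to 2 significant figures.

M − M_☉ = 3.4 − 4.83 = -1.430
L/L_☉ = 10^(−0.4 (M − M_☉)) = 10^0.572 = 3.733

L/L_☉ ≈ 3.7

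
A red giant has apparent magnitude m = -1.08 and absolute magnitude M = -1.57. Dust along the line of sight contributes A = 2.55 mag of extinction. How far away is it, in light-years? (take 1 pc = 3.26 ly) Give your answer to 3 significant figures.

d ≈ 12.6 ly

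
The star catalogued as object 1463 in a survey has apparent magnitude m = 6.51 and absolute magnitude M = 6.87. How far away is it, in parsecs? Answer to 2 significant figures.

μ = m − M = -0.360
m − M = 5 log₁₀ d − 5
log₁₀ d = (m − M)/5 + 1 = 0.9280
d = 10^0.9280 = 8.472 pc

d ≈ 8.5 pc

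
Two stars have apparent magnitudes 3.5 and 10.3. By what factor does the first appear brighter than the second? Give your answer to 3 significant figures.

525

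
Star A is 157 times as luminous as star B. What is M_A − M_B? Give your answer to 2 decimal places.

Pogson: ΔM = −2.5 log₁₀(ratio) = −2.5 log₁₀(157) = −2.5 × 2.1959 = -5.490
Star A is brighter, so it has the smaller magnitude: the difference is negative.

M_A − M_B ≈ -5.49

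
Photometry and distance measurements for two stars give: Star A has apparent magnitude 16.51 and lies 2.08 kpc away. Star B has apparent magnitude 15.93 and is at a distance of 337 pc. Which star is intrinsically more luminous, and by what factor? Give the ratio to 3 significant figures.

Star A is more luminous, by a factor of 22.3.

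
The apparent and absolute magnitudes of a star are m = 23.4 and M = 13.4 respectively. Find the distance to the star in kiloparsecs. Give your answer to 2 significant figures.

d ≈ 1.0 kpc

μ = m − M = 10.000
m − M = 5 log₁₀ d − 5
log₁₀ d = (m − M)/5 + 1 = 3.0000
d = 10^3.0000 = 1000 pc
= 1.000 kpc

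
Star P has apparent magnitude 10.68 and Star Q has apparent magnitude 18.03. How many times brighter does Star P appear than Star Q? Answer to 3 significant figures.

871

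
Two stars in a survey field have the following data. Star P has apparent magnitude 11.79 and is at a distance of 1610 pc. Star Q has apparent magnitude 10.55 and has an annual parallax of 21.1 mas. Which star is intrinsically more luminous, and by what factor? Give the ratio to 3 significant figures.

Star P: M = m − 5 log₁₀ d + 5 = 11.79 − 5·3.2068 + 5 = 0.756
Star Q: p = 21.1 mas = 0.0211″ → d = 1/p = 47.39 pc
Star Q: M = m − 5 log₁₀ d + 5 = 10.55 − 5·1.6757 + 5 = 7.171
ΔM = M_P − M_Q = 0.756 − (7.171) = -6.416; smaller M is more luminous → Star P.
L ratio = 10^(0.4 |ΔM|) = 10^2.566 = 368.3

Star P is more luminous, by a factor of 368.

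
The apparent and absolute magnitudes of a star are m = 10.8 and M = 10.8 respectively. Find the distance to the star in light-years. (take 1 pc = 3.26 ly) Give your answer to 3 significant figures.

d ≈ 32.6 ly

Distance modulus: m − M = 10.8 − (10.8) = 0.000
m − M = 5 log₁₀ d − 5
log₁₀ d = (m − M)/5 + 1 = 1.0000
d = 10^1.0000 = 10.00 pc
= 32.60 ly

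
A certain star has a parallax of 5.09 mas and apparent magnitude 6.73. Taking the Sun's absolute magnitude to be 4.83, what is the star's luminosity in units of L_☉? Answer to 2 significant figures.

d = 1/p = 1000/5.09 mas = 196.5 pc
M = m − 5 log₁₀ d + 5 = 6.73 − 5·2.2933 + 5 = 0.264
M − M_☉ = 0.264 − 4.83 = -4.566
L/L_☉ = 10^(−0.4 × -4.566) = 67.08

L/L_☉ ≈ 67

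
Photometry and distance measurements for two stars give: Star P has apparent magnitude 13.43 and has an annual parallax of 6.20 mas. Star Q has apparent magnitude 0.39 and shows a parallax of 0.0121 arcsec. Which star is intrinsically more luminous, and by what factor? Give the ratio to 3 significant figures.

Star Q is more luminous, by a factor of 43200.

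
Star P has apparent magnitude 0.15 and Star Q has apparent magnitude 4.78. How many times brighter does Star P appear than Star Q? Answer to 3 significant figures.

Magnitude difference = -4.63
Flux ratio = 10^(−0.4 Δm) = 10^(−0.4 × -4.63) = 10^1.852 = 71.12

71.1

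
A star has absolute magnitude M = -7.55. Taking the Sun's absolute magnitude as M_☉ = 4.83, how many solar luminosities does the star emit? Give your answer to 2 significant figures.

L/L_☉ ≈ 90000

M − M_☉ = -7.55 − 4.83 = -12.380
L/L_☉ = 10^(−0.4 (M − M_☉)) = 10^4.952 = 89540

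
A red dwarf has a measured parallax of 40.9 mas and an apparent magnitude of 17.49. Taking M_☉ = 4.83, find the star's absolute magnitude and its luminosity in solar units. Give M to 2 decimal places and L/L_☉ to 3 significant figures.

M ≈ 15.55; L/L_☉ ≈ 5.16×10^-5

d = 1/p = 1000/40.9 mas = 24.45 pc
M = m − 5 log₁₀ d + 5 = 17.49 − 5·1.3883 + 5 = 15.549
M − M_☉ = 15.549 − 4.83 = 10.719
L/L_☉ = 10^(−0.4 × 10.719) = 5.159×10^-5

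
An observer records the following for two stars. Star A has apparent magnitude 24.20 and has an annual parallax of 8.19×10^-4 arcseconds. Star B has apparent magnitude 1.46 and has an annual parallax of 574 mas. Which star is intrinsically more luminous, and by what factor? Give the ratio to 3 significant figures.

Star A: d = 1/p = 1/8.19×10^-4″ = 1221 pc
Star A: M = m − 5 log₁₀ d + 5 = 24.20 − 5·3.0867 + 5 = 13.766
Star B: p = 574 mas = 0.574″ → d = 1/p = 1.742 pc
Star B: M = m − 5 log₁₀ d + 5 = 1.46 − 5·0.2411 + 5 = 5.255
ΔM = M_A − M_B = 13.766 − (5.255) = 8.512; smaller M is more luminous → Star B.
L ratio = 10^(0.4 |ΔM|) = 10^3.405 = 2539

Star B is more luminous, by a factor of 2540.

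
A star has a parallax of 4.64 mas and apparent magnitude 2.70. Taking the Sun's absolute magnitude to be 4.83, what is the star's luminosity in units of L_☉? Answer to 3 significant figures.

d = 1/p = 1000/4.64 mas = 215.5 pc
M = m − 5 log₁₀ d + 5 = 2.70 − 5·2.3335 + 5 = -3.967
M − M_☉ = -3.967 − 4.83 = -8.797
L/L_☉ = 10^(−0.4 × -8.797) = 3303

L/L_☉ ≈ 3300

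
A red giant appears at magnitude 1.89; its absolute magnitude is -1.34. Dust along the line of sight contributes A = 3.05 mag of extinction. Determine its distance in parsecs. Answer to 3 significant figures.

m − M = 5 log₁₀(d/10 pc) + A  ⇒  1.89 − (-1.34) − 3.05 = 5 log₁₀(d/10)
0.180 = 5 log₁₀(d/10)
log₁₀ d = (m − M − A)/5 + 1 = 1.0360
d = 10^1.0360 = 10.86 pc

d ≈ 10.9 pc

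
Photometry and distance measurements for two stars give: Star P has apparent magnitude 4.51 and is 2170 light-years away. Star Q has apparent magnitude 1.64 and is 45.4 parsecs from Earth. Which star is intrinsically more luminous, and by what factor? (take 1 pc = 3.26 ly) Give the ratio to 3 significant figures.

Star P: d = 2170 ly / 3.26 = 665.6 pc
Star P: M = m − 5 log₁₀ d + 5 = 4.51 − 5·2.8232 + 5 = -4.606
Star Q: M = m − 5 log₁₀ d + 5 = 1.64 − 5·1.6571 + 5 = -1.645
ΔM = M_P − M_Q = -4.606 − (-1.645) = -2.961; smaller M is more luminous → Star P.
L ratio = 10^(0.4 |ΔM|) = 10^1.184 = 15.29

Star P is more luminous, by a factor of 15.3.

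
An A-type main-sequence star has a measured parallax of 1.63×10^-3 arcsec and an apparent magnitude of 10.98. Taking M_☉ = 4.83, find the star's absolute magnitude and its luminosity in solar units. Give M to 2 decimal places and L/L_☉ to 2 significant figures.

M ≈ 2.04; L/L_☉ ≈ 13

d = 1/p = 1/1.63×10^-3″ = 613.5 pc
M = m − 5 log₁₀ d + 5 = 10.98 − 5·2.7878 + 5 = 2.041
M − M_☉ = 2.041 − 4.83 = -2.789
L/L_☉ = 10^(−0.4 × -2.789) = 13.05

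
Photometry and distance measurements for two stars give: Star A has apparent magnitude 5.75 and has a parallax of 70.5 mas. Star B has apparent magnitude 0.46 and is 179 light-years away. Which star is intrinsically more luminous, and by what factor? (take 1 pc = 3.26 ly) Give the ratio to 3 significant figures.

Star B is more luminous, by a factor of 1960.

Star A: p = 70.5 mas = 0.0705″ → d = 1/p = 14.18 pc
Star A: M = m − 5 log₁₀ d + 5 = 5.75 − 5·1.1518 + 5 = 4.991
Star B: d = 179 ly / 3.26 = 54.91 pc
Star B: M = m − 5 log₁₀ d + 5 = 0.46 − 5·1.7396 + 5 = -3.238
ΔM = M_A − M_B = 4.991 − (-3.238) = 8.229; smaller M is more luminous → Star B.
L ratio = 10^(0.4 |ΔM|) = 10^3.292 = 1957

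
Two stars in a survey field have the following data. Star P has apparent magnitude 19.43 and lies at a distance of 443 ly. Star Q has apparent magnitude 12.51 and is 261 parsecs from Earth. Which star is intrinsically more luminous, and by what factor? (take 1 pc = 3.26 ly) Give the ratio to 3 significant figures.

Star Q is more luminous, by a factor of 2160.

Star P: d = 443 ly / 3.26 = 135.9 pc
Star P: M = m − 5 log₁₀ d + 5 = 19.43 − 5·2.1332 + 5 = 13.764
Star Q: M = m − 5 log₁₀ d + 5 = 12.51 − 5·2.4166 + 5 = 5.427
ΔM = M_P − M_Q = 13.764 − (5.427) = 8.337; smaller M is more luminous → Star Q.
L ratio = 10^(0.4 |ΔM|) = 10^3.335 = 2162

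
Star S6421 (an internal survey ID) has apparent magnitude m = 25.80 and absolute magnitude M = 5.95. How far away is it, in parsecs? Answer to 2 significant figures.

d ≈ 93000 pc

Distance modulus: m − M = 25.80 − (5.95) = 19.850
m − M = 5 log₁₀ d − 5
log₁₀ d = (m − M)/5 + 1 = 4.9700
d = 10^4.9700 = 93330 pc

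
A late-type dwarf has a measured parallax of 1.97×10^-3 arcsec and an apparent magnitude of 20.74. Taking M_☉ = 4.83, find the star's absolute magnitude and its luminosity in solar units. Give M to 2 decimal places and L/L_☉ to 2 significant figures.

M ≈ 12.21; L/L_☉ ≈ 1.1×10^-3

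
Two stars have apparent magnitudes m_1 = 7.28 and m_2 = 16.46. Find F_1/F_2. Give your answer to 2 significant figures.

Δm = 7.28 − (16.46) = -9.18
Flux ratio = 10^(−0.4 Δm) = 10^(−0.4 × -9.18) = 10^3.672 = 4699

F_1/F_2 ≈ 4700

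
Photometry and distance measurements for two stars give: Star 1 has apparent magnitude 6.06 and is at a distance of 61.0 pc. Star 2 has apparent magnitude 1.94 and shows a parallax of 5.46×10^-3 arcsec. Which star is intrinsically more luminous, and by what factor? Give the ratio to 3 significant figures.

Star 2 is more luminous, by a factor of 401.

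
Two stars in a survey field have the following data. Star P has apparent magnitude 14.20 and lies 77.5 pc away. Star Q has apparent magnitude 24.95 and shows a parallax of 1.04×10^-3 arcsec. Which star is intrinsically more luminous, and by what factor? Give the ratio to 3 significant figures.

Star P: M = m − 5 log₁₀ d + 5 = 14.20 − 5·1.8893 + 5 = 9.753
Star Q: d = 1/p = 1/1.04×10^-3″ = 961.5 pc
Star Q: M = m − 5 log₁₀ d + 5 = 24.95 − 5·2.9830 + 5 = 15.035
ΔM = M_P − M_Q = 9.753 − (15.035) = -5.282; smaller M is more luminous → Star P.
L ratio = 10^(0.4 |ΔM|) = 10^2.113 = 129.6

Star P is more luminous, by a factor of 130.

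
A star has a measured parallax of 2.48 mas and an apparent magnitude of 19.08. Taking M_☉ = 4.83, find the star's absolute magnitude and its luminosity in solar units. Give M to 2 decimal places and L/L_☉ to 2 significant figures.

M ≈ 11.05; L/L_☉ ≈ 3.2×10^-3

d = 1/p = 1000/2.48 mas = 403.2 pc
M = m − 5 log₁₀ d + 5 = 19.08 − 5·2.6055 + 5 = 11.052
M − M_☉ = 11.052 − 4.83 = 6.222
L/L_☉ = 10^(−0.4 × 6.222) = 3.244×10^-3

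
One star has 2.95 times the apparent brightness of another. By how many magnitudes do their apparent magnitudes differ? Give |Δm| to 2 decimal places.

|Δm| ≈ 1.17

Pogson: Δm = −2.5 log₁₀(ratio) = −2.5 log₁₀(2.95) = −2.5 × 0.4698 = -1.175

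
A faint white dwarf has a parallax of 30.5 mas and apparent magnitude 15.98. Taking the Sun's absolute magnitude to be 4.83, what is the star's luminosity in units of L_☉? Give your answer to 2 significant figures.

L/L_☉ ≈ 3.7×10^-4

d = 1/p = 1000/30.5 mas = 32.79 pc
M = m − 5 log₁₀ d + 5 = 15.98 − 5·1.5157 + 5 = 13.401
M − M_☉ = 13.401 − 4.83 = 8.571
L/L_☉ = 10^(−0.4 × 8.571) = 3.727×10^-4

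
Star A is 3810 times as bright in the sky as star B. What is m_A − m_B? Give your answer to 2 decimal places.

Pogson: Δm = −2.5 log₁₀(ratio) = −2.5 log₁₀(3810) = −2.5 × 3.5809 = -8.952
Star A is brighter, so it has the smaller magnitude: the difference is negative.

m_A − m_B ≈ -8.95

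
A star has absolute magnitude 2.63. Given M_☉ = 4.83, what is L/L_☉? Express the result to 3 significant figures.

L/L_☉ ≈ 7.59

M − M_☉ = 2.63 − 4.83 = -2.200
L/L_☉ = 10^(−0.4 (M − M_☉)) = 10^0.880 = 7.586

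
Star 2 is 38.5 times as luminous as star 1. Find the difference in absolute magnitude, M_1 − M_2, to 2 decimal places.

M_1 − M_2 ≈ 3.96

Pogson: ΔM = −2.5 log₁₀(ratio) = −2.5 log₁₀(38.5) = −2.5 × 1.5855 = -3.964
Star 2 is brighter so has the smaller magnitude: M_1 − M_2 is positive.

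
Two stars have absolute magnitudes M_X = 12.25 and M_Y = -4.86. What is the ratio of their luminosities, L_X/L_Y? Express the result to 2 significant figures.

ΔM = M_X − M_Y = 17.11
L_X/L_Y = 10^(−0.4 ΔM) = 10^-6.844 = 1.432×10^-7

L_X/L_Y ≈ 1.4×10^-7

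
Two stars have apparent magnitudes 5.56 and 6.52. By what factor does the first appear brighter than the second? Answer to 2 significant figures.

2.4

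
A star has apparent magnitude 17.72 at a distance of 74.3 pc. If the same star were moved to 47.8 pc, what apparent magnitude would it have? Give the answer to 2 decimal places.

m ≈ 16.76

Flux ∝ 1/d², so Δm = 5 log₁₀(d₂/d₁) = 5 log₁₀(47.8/74.3) = -0.958
m₂ = m₁ + Δm = 17.72 + (-0.958) = 16.762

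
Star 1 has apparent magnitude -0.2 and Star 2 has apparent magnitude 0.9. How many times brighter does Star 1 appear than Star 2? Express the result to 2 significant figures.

Δm = -0.2 − (0.9) = -1.1
Flux ratio = 10^(−0.4 Δm) = 10^(−0.4 × -1.1) = 10^0.440 = 2.754

2.8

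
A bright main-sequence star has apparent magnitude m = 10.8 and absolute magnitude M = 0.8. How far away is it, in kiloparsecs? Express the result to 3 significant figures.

μ = m − M = 10.000
m − M = 5 log₁₀ d − 5
log₁₀ d = (m − M)/5 + 1 = 3.0000
d = 10^3.0000 = 1000 pc
= 1.000 kpc

d ≈ 1.00 kpc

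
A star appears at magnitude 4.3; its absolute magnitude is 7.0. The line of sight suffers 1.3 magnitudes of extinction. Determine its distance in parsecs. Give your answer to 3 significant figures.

d ≈ 1.58 pc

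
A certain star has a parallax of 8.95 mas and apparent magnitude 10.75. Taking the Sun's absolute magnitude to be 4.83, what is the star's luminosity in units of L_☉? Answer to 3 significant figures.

L/L_☉ ≈ 0.535

d = 1/p = 1000/8.95 mas = 111.7 pc
M = m − 5 log₁₀ d + 5 = 10.75 − 5·2.0482 + 5 = 5.509
M − M_☉ = 5.509 − 4.83 = 0.679
L/L_☉ = 10^(−0.4 × 0.679) = 0.5350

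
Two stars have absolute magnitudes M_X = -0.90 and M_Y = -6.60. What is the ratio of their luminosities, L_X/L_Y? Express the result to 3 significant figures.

ΔM = M_X − M_Y = 5.70
L_X/L_Y = 10^(−0.4 ΔM) = 10^-2.280 = 5.248×10^-3

L_X/L_Y ≈ 5.25×10^-3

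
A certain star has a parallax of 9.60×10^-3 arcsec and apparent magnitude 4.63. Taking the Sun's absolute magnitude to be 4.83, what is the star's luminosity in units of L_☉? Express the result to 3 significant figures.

L/L_☉ ≈ 130

d = 1/p = 1/9.60×10^-3″ = 104.2 pc
M = m − 5 log₁₀ d + 5 = 4.63 − 5·2.0177 + 5 = -0.459
M − M_☉ = -0.459 − 4.83 = -5.289
L/L_☉ = 10^(−0.4 × -5.289) = 130.5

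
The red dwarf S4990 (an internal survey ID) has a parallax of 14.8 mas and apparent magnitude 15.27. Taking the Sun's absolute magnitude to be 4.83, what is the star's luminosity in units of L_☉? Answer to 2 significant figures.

L/L_☉ ≈ 3.0×10^-3

d = 1/p = 1000/14.8 mas = 67.57 pc
M = m − 5 log₁₀ d + 5 = 15.27 − 5·1.8297 + 5 = 11.121
M − M_☉ = 11.121 − 4.83 = 6.291
L/L_☉ = 10^(−0.4 × 6.291) = 3.044×10^-3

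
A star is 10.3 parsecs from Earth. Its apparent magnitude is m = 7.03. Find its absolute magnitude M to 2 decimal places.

5 log₁₀(d/10 pc) = 5 log₁₀(10.30) − 5 = 0.064
M = m − 5 log₁₀(d/10) = 7.03 − 0.064 = 6.966

M ≈ 6.97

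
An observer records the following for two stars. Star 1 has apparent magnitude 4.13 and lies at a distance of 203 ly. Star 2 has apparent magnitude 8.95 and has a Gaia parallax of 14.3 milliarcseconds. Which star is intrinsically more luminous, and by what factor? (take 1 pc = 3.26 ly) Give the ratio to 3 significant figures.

Star 1 is more luminous, by a factor of 67.2.

Star 1: d = 203 ly / 3.26 = 62.27 pc
Star 1: M = m − 5 log₁₀ d + 5 = 4.13 − 5·1.7943 + 5 = 0.159
Star 2: p = 14.3 mas = 0.0143″ → d = 1/p = 69.93 pc
Star 2: M = m − 5 log₁₀ d + 5 = 8.95 − 5·1.8447 + 5 = 4.727
ΔM = M_1 − M_2 = 0.159 − (4.727) = -4.568; smaller M is more luminous → Star 1.
L ratio = 10^(0.4 |ΔM|) = 10^1.827 = 67.18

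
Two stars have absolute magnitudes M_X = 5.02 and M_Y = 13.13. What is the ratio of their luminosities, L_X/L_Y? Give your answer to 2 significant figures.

L_X/L_Y ≈ 1800

ΔM = M_X − M_Y = -8.11
L_X/L_Y = 10^(−0.4 ΔM) = 10^3.244 = 1754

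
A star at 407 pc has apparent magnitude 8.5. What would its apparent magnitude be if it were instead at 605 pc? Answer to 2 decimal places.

m ≈ 9.36

Flux ∝ 1/d², so Δm = 5 log₁₀(d₂/d₁) = 5 log₁₀(605/407) = 0.861
m₂ = m₁ + Δm = 8.5 + (0.861) = 9.361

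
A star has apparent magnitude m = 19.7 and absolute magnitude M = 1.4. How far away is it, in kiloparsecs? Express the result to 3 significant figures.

d ≈ 45.7 kpc

μ = m − M = 18.300
m − M = 5 log₁₀ d − 5
log₁₀ d = (m − M)/5 + 1 = 4.6600
d = 10^4.6600 = 45710 pc
= 45.71 kpc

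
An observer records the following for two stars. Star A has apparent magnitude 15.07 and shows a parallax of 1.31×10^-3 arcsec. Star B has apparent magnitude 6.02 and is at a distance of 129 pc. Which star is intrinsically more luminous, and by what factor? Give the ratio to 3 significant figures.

Star B is more luminous, by a factor of 119.

Star A: d = 1/p = 1/1.31×10^-3″ = 763.4 pc
Star A: M = m − 5 log₁₀ d + 5 = 15.07 − 5·2.8827 + 5 = 5.656
Star B: M = m − 5 log₁₀ d + 5 = 6.02 − 5·2.1106 + 5 = 0.467
ΔM = M_A − M_B = 5.656 − (0.467) = 5.189; smaller M is more luminous → Star B.
L ratio = 10^(0.4 |ΔM|) = 10^2.076 = 119.0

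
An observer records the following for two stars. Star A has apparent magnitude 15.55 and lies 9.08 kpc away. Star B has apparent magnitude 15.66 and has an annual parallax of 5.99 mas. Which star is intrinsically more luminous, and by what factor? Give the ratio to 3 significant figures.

Star A is more luminous, by a factor of 3270.

Star A: d = 9.08 kpc = 9080 pc
Star A: M = m − 5 log₁₀ d + 5 = 15.55 − 5·3.9581 + 5 = 0.760
Star B: p = 5.99 mas = 5.99×10^-3″ → d = 1/p = 166.9 pc
Star B: M = m − 5 log₁₀ d + 5 = 15.66 − 5·2.2226 + 5 = 9.547
ΔM = M_A − M_B = 0.760 − (9.547) = -8.788; smaller M is more luminous → Star A.
L ratio = 10^(0.4 |ΔM|) = 10^3.515 = 3274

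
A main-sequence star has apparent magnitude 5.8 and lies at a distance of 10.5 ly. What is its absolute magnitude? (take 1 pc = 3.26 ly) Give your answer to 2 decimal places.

M ≈ 8.26

d = 10.5 ly / 3.26 = 3.221 pc
5 log₁₀(d/10 pc) = 5 log₁₀(3.221) − 5 = -2.460
M = m − 5 log₁₀(d/10) = 5.8 + 2.460 = 8.260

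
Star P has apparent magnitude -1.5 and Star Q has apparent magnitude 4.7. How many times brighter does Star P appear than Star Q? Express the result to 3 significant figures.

302

Δm = -1.5 − (4.7) = -6.2
Flux ratio = 10^(−0.4 Δm) = 10^(−0.4 × -6.2) = 10^2.480 = 302.0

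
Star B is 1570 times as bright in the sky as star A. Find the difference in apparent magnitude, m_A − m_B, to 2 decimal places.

m_A − m_B ≈ 7.99

Pogson: Δm = −2.5 log₁₀(ratio) = −2.5 log₁₀(1570) = −2.5 × 3.1959 = -7.990
Star B is brighter so has the smaller magnitude: m_A − m_B is positive.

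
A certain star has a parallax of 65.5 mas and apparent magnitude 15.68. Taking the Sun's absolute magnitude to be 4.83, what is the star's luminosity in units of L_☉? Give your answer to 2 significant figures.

L/L_☉ ≈ 1.1×10^-4

d = 1/p = 1000/65.5 mas = 15.27 pc
M = m − 5 log₁₀ d + 5 = 15.68 − 5·1.1838 + 5 = 14.761
M − M_☉ = 14.761 − 4.83 = 9.931
L/L_☉ = 10^(−0.4 × 9.931) = 1.065×10^-4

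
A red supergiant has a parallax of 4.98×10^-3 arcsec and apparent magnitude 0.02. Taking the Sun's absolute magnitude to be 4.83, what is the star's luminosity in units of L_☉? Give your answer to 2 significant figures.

L/L_☉ ≈ 34000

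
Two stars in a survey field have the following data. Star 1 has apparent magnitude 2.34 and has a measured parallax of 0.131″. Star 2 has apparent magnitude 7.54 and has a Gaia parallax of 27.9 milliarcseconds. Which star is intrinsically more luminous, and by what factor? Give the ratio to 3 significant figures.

Star 1 is more luminous, by a factor of 5.45.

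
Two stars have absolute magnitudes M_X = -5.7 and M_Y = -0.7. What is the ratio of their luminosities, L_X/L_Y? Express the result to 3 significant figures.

ΔM = M_X − M_Y = -5.0
L_X/L_Y = 10^(−0.4 ΔM) = 10^2.000 = 100.0

L_X/L_Y ≈ 100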